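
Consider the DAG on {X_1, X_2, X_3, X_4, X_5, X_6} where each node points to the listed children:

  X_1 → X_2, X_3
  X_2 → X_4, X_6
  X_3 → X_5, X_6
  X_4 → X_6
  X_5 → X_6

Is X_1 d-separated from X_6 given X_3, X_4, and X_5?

Enumerating the 4 paths from X_1 to X_6 and testing each for blocking by {X_3, X_4, X_5}:
  1. X_1 → X_2 → X_4 → X_6 — X_2:chain[open]; X_4:chain[blocks] ⇒ blocked
  2. X_1 → X_2 → X_6 — X_2:chain[open] ⇒ active
  3. X_1 → X_3 → X_6 — X_3:chain[blocks] ⇒ blocked
  4. X_1 → X_3 → X_5 → X_6 — X_3:chain[blocks]; X_5:chain[blocks] ⇒ blocked
At least one path is unblocked, so d-separation fails.

No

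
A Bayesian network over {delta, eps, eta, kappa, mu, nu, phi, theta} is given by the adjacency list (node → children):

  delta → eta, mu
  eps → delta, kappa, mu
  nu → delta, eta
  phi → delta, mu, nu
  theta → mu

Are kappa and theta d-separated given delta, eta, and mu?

There are 5 undirected paths between kappa and theta; checking each against the conditioning set {delta, eta, mu}:
Path 1: kappa ← eps → mu ← theta
  eps is a fork and eps is not conditioned on; mu is a collider and mu is conditioned on, which opens it — no node blocks this path, so it is active.
Path 2: kappa ← eps → delta ← nu ← phi → mu ← theta
  eps is a fork and eps is not conditioned on; delta is a collider and delta is conditioned on, which opens it; nu is a chain and nu is not conditioned on; phi is a fork and phi is not conditioned on; mu is a collider and mu is conditioned on, which opens it — no node blocks this path, so it is active.
Path 3: kappa ← eps → delta → mu ← theta
  delta is a chain here and delta is conditioned on, so the path is blocked at delta.
Path 4: kappa ← eps → delta ← phi → mu ← theta
  eps is a fork and eps is not conditioned on; delta is a collider and delta is conditioned on, which opens it; phi is a fork and phi is not conditioned on; mu is a collider and mu is conditioned on, which opens it — no node blocks this path, so it is active.
Path 5: kappa ← eps → delta → eta ← nu ← phi → mu ← theta
  delta is a chain here and delta is conditioned on, so the path is blocked at delta.
Since the path kappa ← eps → mu ← theta is active, kappa and theta are not d-separated given {delta, eta, mu}.

No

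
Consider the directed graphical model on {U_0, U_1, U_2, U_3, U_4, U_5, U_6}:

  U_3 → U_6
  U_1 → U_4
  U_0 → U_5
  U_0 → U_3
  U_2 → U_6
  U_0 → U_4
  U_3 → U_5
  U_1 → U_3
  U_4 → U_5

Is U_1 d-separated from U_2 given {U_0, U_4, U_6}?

Enumerating the 5 paths from U_1 to U_2 and testing each for blocking by {U_0, U_4, U_6}:
Path 1: U_1 → U_4 → U_5 ← U_0 → U_3 → U_6 ← U_2
  U_4 is a chain here and U_4 is conditioned on, so the path is blocked at U_4.
Path 2: U_1 → U_4 → U_5 ← U_3 → U_6 ← U_2
  U_4 is a chain here and U_4 is conditioned on, so the path is blocked at U_4.
Path 3: U_1 → U_4 ← U_0 → U_5 ← U_3 → U_6 ← U_2
  U_0 is a fork here and U_0 is conditioned on, so the path is blocked at U_0.
Path 4: U_1 → U_4 ← U_0 → U_3 → U_6 ← U_2
  U_0 is a fork here and U_0 is conditioned on, so the path is blocked at U_0.
Path 5: U_1 → U_3 → U_6 ← U_2
  U_3 is a chain and U_3 is not conditioned on; U_6 is a collider and U_6 is conditioned on, which opens it — no node blocks this path, so it is active.
Because an active path exists, U_1 and U_2 are not d-separated.

No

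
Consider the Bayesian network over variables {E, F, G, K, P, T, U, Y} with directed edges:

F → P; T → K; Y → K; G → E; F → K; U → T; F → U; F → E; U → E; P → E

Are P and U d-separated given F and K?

6 paths connect P and U; each must be blocked for d-separation to hold:
  1. P → E ← U — E:collider[blocks] ⇒ blocked
  2. P → E ← F → U — E:collider[blocks]; F:fork[blocks] ⇒ blocked
  3. P → E ← F → K ← T ← U — E:collider[blocks]; F:fork[blocks]; K:collider[open]; T:chain[open] ⇒ blocked
  4. P ← F → U — F:fork[blocks] ⇒ blocked
  5. P ← F → E ← U — F:fork[blocks]; E:collider[blocks] ⇒ blocked
  6. P ← F → K ← T ← U — F:fork[blocks]; K:collider[open]; T:chain[open] ⇒ blocked
Since every path is blocked, d-separation holds.

Yes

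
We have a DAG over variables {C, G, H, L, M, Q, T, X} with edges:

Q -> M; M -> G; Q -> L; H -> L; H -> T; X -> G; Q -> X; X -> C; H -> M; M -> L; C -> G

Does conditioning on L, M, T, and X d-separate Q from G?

5 paths connect Q and G; each must be blocked for d-separation to hold:
Path 1: Q → X → C → G
  X is a chain here and X is conditioned on, so the path is blocked at X.
Path 2: Q → X → G
  X is a chain here and X is conditioned on, so the path is blocked at X.
Path 3: Q → L ← M → G
  M is a fork here and M is conditioned on, so the path is blocked at M.
Path 4: Q → L ← H → M → G
  M is a chain here and M is conditioned on, so the path is blocked at M.
Path 5: Q → M → G
  M is a chain here and M is conditioned on, so the path is blocked at M.
Since every path is blocked, d-separation holds.

Yes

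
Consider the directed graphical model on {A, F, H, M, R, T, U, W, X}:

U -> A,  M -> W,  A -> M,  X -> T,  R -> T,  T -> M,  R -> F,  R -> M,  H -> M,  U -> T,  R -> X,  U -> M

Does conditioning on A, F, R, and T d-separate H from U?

5 paths connect H and U; each must be blocked for d-separation to hold:
Path 1: H → M ← U
  M is a collider here and neither M nor any of its descendants is conditioned on, so the collider stays closed — the path is blocked at M.
Path 2: H → M ← R → T ← U
  M is a collider here and neither M nor any of its descendants is conditioned on, so the collider stays closed — the path is blocked at M.
Path 3: H → M ← R → X → T ← U
  M is a collider here and neither M nor any of its descendants is conditioned on, so the collider stays closed — the path is blocked at M.
Path 4: H → M ← T ← U
  M is a collider here and neither M nor any of its descendants is conditioned on, so the collider stays closed — the path is blocked at M.
Path 5: H → M ← A ← U
  M is a collider here and neither M nor any of its descendants is conditioned on, so the collider stays closed — the path is blocked at M.
Since every path is blocked, d-separation holds.

Yes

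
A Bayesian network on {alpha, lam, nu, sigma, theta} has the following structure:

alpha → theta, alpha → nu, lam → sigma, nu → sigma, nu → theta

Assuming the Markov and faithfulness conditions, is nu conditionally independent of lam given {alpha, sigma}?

The only undirected path from nu to lam is:
Path 1: nu → sigma ← lam
  sigma is a collider and sigma is conditioned on, which opens it — no node blocks this path, so it is active.
Because an active path exists, nu and lam are not d-separated.

No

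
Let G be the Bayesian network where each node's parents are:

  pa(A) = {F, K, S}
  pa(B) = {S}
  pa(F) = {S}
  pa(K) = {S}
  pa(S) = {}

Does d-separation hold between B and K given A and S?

Yes

We examine all 3 paths between B and K:
  1. B ← S → K — S:fork[blocks] ⇒ blocked
  2. B ← S → A ← K — S:fork[blocks]; A:collider[open] ⇒ blocked
  3. B ← S → F → A ← K — S:fork[blocks]; F:chain[open]; A:collider[open] ⇒ blocked
Every path is blocked, so B and K are d-separated given {A, S}.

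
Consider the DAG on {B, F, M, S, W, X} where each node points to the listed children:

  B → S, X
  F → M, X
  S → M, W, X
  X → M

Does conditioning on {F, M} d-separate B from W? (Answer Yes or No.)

No

4 paths connect B and W; each must be blocked for d-separation to hold:
Path 1: B → S → W
  S is a chain and S is not conditioned on — no node blocks this path, so it is active.
Path 2: B → X ← S → W
  X is a collider and its descendant M is conditioned on, which opens it; S is a fork and S is not conditioned on — no node blocks this path, so it is active.
Path 3: B → X ← F → M ← S → W
  F is a fork here and F is conditioned on, so the path is blocked at F.
Path 4: B → X → M ← S → W
  X is a chain and X is not conditioned on; M is a collider and M is conditioned on, which opens it; S is a fork and S is not conditioned on — no node blocks this path, so it is active.
Since the path B → S → W is active, B and W are not d-separated given {F, M}.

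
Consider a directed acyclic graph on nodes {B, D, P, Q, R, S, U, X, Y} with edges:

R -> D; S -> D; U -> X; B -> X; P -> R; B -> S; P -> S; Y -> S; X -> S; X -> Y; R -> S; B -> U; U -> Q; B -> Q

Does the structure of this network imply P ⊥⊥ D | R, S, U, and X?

Yes

4 paths connect P and D; each must be blocked for d-separation to hold:
Path 1: P → S → D
  S is a chain here and S is conditioned on, so the path is blocked at S.
Path 2: P → S ← R → D
  R is a fork here and R is conditioned on, so the path is blocked at R.
Path 3: P → R → D
  R is a chain here and R is conditioned on, so the path is blocked at R.
Path 4: P → R → S → D
  R is a chain here and R is conditioned on, so the path is blocked at R.
All paths are blocked; P ⊥ D | {R, S, U, X} holds.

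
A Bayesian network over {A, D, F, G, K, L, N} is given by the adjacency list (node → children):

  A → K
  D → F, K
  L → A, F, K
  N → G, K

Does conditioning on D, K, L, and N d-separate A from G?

Yes

Enumerating the 3 paths from A to G and testing each for blocking by {D, K, L, N}:
  1. A ← L → F ← D → K ← N → G — L:fork[blocks]; F:collider[blocks]; D:fork[blocks]; K:collider[open]; N:fork[blocks] ⇒ blocked
  2. A ← L → K ← N → G — L:fork[blocks]; K:collider[open]; N:fork[blocks] ⇒ blocked
  3. A → K ← N → G — K:collider[open]; N:fork[blocks] ⇒ blocked
Since every path is blocked, d-separation holds.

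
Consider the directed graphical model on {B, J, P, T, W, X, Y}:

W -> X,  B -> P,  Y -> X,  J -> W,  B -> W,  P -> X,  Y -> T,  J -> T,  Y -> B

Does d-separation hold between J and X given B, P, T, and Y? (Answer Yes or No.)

No — J and X are not d-separated given {B, P, T, Y}.

We examine all 6 paths between J and X:
Path 1: J → W ← B → P → X
  W is a collider here and neither W nor any of its descendants is conditioned on, so the collider stays closed — the path is blocked at W.
Path 2: J → W ← B ← Y → X
  W is a collider here and neither W nor any of its descendants is conditioned on, so the collider stays closed — the path is blocked at W.
Path 3: J → W → X
  W is a chain and W is not conditioned on — no node blocks this path, so it is active.
Path 4: J → T ← Y → B → W → X
  Y is a fork here and Y is conditioned on, so the path is blocked at Y.
Path 5: J → T ← Y → B → P → X
  Y is a fork here and Y is conditioned on, so the path is blocked at Y.
Path 6: J → T ← Y → X
  Y is a fork here and Y is conditioned on, so the path is blocked at Y.
Because an active path exists, J and X are not d-separated.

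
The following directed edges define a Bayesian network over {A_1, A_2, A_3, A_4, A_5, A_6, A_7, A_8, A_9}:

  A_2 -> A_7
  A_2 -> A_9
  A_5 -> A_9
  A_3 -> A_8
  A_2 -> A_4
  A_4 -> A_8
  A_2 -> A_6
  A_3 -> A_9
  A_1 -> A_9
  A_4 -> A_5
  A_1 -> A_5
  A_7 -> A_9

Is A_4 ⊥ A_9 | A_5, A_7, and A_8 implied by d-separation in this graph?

There are 5 undirected paths between A_4 and A_9; checking each against the conditioning set {A_5, A_7, A_8}:
  1. A_4 → A_5 ← A_1 → A_9 — A_5:collider[open]; A_1:fork[open] ⇒ active
  2. A_4 → A_5 → A_9 — A_5:chain[blocks] ⇒ blocked
  3. A_4 → A_8 ← A_3 → A_9 — A_8:collider[open]; A_3:fork[open] ⇒ active
  4. A_4 ← A_2 → A_9 — A_2:fork[open] ⇒ active
  5. A_4 ← A_2 → A_7 → A_9 — A_2:fork[open]; A_7:chain[blocks] ⇒ blocked
At least one path is unblocked, so d-separation fails.

No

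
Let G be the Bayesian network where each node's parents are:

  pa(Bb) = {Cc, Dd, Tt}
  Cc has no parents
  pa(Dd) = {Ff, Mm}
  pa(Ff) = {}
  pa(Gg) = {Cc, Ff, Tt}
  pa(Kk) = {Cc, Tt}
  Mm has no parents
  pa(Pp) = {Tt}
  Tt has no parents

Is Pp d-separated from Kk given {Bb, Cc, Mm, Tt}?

Yes

We examine all 5 paths between Pp and Kk:
Path 1: Pp ← Tt → Kk
  Tt is a fork here and Tt is conditioned on, so the path is blocked at Tt.
Path 2: Pp ← Tt → Bb ← Dd ← Ff → Gg ← Cc → Kk
  Tt is a fork here and Tt is conditioned on, so the path is blocked at Tt.
Path 3: Pp ← Tt → Bb ← Cc → Kk
  Tt is a fork here and Tt is conditioned on, so the path is blocked at Tt.
Path 4: Pp ← Tt → Gg ← Ff → Dd → Bb ← Cc → Kk
  Tt is a fork here and Tt is conditioned on, so the path is blocked at Tt.
Path 5: Pp ← Tt → Gg ← Cc → Kk
  Tt is a fork here and Tt is conditioned on, so the path is blocked at Tt.
All paths are blocked; Pp ⊥ Kk | {Bb, Cc, Mm, Tt} holds.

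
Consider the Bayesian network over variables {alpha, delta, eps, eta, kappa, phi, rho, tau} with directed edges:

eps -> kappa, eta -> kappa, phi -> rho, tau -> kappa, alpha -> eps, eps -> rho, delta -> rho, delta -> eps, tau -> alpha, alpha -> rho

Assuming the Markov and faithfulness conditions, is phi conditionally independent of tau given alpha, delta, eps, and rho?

Enumerating the 6 paths from phi to tau and testing each for blocking by {alpha, delta, eps, rho}:
  1. phi → rho ← alpha ← tau — rho:collider[open]; alpha:chain[blocks] ⇒ blocked
  2. phi → rho ← alpha → eps → kappa ← tau — rho:collider[open]; alpha:fork[blocks]; eps:chain[blocks]; kappa:collider[blocks] ⇒ blocked
  3. phi → rho ← delta → eps ← alpha ← tau — rho:collider[open]; delta:fork[blocks]; eps:collider[open]; alpha:chain[blocks] ⇒ blocked
  4. phi → rho ← delta → eps → kappa ← tau — rho:collider[open]; delta:fork[blocks]; eps:chain[blocks]; kappa:collider[blocks] ⇒ blocked
  5. phi → rho ← eps ← alpha ← tau — rho:collider[open]; eps:chain[blocks]; alpha:chain[blocks] ⇒ blocked
  6. phi → rho ← eps → kappa ← tau — rho:collider[open]; eps:fork[blocks]; kappa:collider[blocks] ⇒ blocked
Every path is blocked, so phi and tau are d-separated given {alpha, delta, eps, rho}.

Yes — phi and tau are d-separated given {alpha, delta, eps, rho}.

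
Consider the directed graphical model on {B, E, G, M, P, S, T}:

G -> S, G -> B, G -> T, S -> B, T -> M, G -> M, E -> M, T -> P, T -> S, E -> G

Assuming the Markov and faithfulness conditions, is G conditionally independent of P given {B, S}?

5 paths connect G and P; each must be blocked for d-separation to hold:
Path 1: G → M ← T → P
  M is a collider here and neither M nor any of its descendants is conditioned on, so the collider stays closed — the path is blocked at M.
Path 2: G → T → P
  T is a chain and T is not conditioned on — no node blocks this path, so it is active.
Path 3: G → S ← T → P
  S is a collider and S is conditioned on, which opens it; T is a fork and T is not conditioned on — no node blocks this path, so it is active.
Path 4: G → B ← S ← T → P
  S is a chain here and S is conditioned on, so the path is blocked at S.
Path 5: G ← E → M ← T → P
  M is a collider here and neither M nor any of its descendants is conditioned on, so the collider stays closed — the path is blocked at M.
At least one path is unblocked, so d-separation fails.

No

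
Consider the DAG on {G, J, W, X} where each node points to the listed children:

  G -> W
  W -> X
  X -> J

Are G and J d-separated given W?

There is one path between G and J:
Path 1: G → W → X → J
  W is a chain here and W is conditioned on, so the path is blocked at W.
Every path is blocked, so G and J are d-separated given {W}.

Yes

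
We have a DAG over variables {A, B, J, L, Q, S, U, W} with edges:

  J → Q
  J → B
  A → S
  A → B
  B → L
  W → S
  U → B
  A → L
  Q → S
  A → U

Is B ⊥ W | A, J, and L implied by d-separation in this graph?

Yes

Enumerating the 4 paths from B to W and testing each for blocking by {A, J, L}:
  1. B ← A → S ← W — A:fork[blocks]; S:collider[blocks] ⇒ blocked
  2. B → L ← A → S ← W — L:collider[open]; A:fork[blocks]; S:collider[blocks] ⇒ blocked
  3. B ← J → Q → S ← W — J:fork[blocks]; Q:chain[open]; S:collider[blocks] ⇒ blocked
  4. B ← U ← A → S ← W — U:chain[open]; A:fork[blocks]; S:collider[blocks] ⇒ blocked
Every path is blocked, so B and W are d-separated given {A, J, L}.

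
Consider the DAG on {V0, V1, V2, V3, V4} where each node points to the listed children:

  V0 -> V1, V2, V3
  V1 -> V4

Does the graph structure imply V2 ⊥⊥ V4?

The only undirected path from V2 to V4 is:
Path 1: V2 ← V0 → V1 → V4
  V0 is a fork and V0 is not conditioned on; V1 is a chain and V1 is not conditioned on — no node blocks this path, so it is active.
Because an active path exists, V2 and V4 are not d-separated.

No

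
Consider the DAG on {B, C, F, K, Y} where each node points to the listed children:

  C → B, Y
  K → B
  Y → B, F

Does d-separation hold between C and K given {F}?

2 paths connect C and K; each must be blocked for d-separation to hold:
  1. C → Y → B ← K — Y:chain[open]; B:collider[blocks] ⇒ blocked
  2. C → B ← K — B:collider[blocks] ⇒ blocked
Every path is blocked, so C and K are d-separated given {F}.

Yes — C and K are d-separated given {F}.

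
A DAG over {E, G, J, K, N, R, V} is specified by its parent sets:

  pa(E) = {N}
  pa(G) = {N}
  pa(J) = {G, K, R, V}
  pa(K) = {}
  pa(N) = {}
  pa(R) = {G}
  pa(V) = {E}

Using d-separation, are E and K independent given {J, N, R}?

We examine all 3 paths between E and K:
Path 1: E ← N → G → J ← K
  N is a fork here and N is conditioned on, so the path is blocked at N.
Path 2: E ← N → G → R → J ← K
  N is a fork here and N is conditioned on, so the path is blocked at N.
Path 3: E → V → J ← K
  V is a chain and V is not conditioned on; J is a collider and J is conditioned on, which opens it — no node blocks this path, so it is active.
Since the path E → V → J ← K is active, E and K are not d-separated given {J, N, R}.

No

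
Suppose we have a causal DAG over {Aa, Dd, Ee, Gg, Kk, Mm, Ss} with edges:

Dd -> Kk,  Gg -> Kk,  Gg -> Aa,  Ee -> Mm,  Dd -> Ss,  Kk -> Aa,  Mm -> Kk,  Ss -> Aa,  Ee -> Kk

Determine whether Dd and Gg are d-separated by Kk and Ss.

No — Dd and Gg are not d-separated given {Kk, Ss}.

4 paths connect Dd and Gg; each must be blocked for d-separation to hold:
Path 1: Dd → Kk → Aa ← Gg
  Kk is a chain here and Kk is conditioned on, so the path is blocked at Kk.
Path 2: Dd → Kk ← Gg
  Kk is a collider and Kk is conditioned on, which opens it — no node blocks this path, so it is active.
Path 3: Dd → Ss → Aa ← Kk ← Gg
  Ss is a chain here and Ss is conditioned on, so the path is blocked at Ss.
Path 4: Dd → Ss → Aa ← Gg
  Ss is a chain here and Ss is conditioned on, so the path is blocked at Ss.
At least one path is unblocked, so d-separation fails.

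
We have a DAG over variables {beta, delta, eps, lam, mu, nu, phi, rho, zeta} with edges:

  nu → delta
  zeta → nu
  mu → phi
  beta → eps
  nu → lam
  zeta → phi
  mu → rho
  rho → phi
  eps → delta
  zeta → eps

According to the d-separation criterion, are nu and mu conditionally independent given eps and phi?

4 paths connect nu and mu; each must be blocked for d-separation to hold:
Path 1: nu ← zeta → phi ← mu
  zeta is a fork and zeta is not conditioned on; phi is a collider and phi is conditioned on, which opens it — no node blocks this path, so it is active.
Path 2: nu ← zeta → phi ← rho ← mu
  zeta is a fork and zeta is not conditioned on; phi is a collider and phi is conditioned on, which opens it; rho is a chain and rho is not conditioned on — no node blocks this path, so it is active.
Path 3: nu → delta ← eps ← zeta → phi ← mu
  delta is a collider here and neither delta nor any of its descendants is conditioned on, so the collider stays closed — the path is blocked at delta.
Path 4: nu → delta ← eps ← zeta → phi ← rho ← mu
  delta is a collider here and neither delta nor any of its descendants is conditioned on, so the collider stays closed — the path is blocked at delta.
Since the path nu ← zeta → phi ← mu is active, nu and mu are not d-separated given {eps, phi}.

No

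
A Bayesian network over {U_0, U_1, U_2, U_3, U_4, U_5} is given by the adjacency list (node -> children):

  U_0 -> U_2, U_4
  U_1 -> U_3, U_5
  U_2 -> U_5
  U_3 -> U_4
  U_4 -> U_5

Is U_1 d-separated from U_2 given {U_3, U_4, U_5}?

No — U_1 and U_2 are not d-separated given {U_3, U_4, U_5}.

4 paths connect U_1 and U_2; each must be blocked for d-separation to hold:
  1. U_1 → U_3 → U_4 → U_5 ← U_2 — U_3:chain[blocks]; U_4:chain[blocks]; U_5:collider[open] ⇒ blocked
  2. U_1 → U_3 → U_4 ← U_0 → U_2 — U_3:chain[blocks]; U_4:collider[open]; U_0:fork[open] ⇒ blocked
  3. U_1 → U_5 ← U_4 ← U_0 → U_2 — U_5:collider[open]; U_4:chain[blocks]; U_0:fork[open] ⇒ blocked
  4. U_1 → U_5 ← U_2 — U_5:collider[open] ⇒ active
Because an active path exists, U_1 and U_2 are not d-separated.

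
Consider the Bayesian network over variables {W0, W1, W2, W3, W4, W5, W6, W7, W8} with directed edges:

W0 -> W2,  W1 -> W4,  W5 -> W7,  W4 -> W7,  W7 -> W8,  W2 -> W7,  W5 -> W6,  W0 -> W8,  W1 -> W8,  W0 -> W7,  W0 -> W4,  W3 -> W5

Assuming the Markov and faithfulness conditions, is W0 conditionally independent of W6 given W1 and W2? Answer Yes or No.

6 paths connect W0 and W6; each must be blocked for d-separation to hold:
Path 1: W0 → W4 ← W1 → W8 ← W7 ← W5 → W6
  W4 is a collider here and neither W4 nor any of its descendants is conditioned on, so the collider stays closed — the path is blocked at W4.
Path 2: W0 → W4 → W7 ← W5 → W6
  W7 is a collider here and neither W7 nor any of its descendants is conditioned on, so the collider stays closed — the path is blocked at W7.
Path 3: W0 → W2 → W7 ← W5 → W6
  W2 is a chain here and W2 is conditioned on, so the path is blocked at W2.
Path 4: W0 → W8 ← W1 → W4 → W7 ← W5 → W6
  W8 is a collider here and neither W8 nor any of its descendants is conditioned on, so the collider stays closed — the path is blocked at W8.
Path 5: W0 → W8 ← W7 ← W5 → W6
  W8 is a collider here and neither W8 nor any of its descendants is conditioned on, so the collider stays closed — the path is blocked at W8.
Path 6: W0 → W7 ← W5 → W6
  W7 is a collider here and neither W7 nor any of its descendants is conditioned on, so the collider stays closed — the path is blocked at W7.
Every path is blocked, so W0 and W6 are d-separated given {W1, W2}.

Yes — W0 and W6 are d-separated given {W1, W2}.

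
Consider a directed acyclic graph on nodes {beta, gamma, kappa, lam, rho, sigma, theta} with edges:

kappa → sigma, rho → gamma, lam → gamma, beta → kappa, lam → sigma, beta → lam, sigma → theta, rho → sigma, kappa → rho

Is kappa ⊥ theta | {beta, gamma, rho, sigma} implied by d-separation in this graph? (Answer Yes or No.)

We examine all 5 paths between kappa and theta:
Path 1: kappa ← beta → lam → gamma ← rho → sigma → theta
  beta is a fork here and beta is conditioned on, so the path is blocked at beta.
Path 2: kappa ← beta → lam → sigma → theta
  beta is a fork here and beta is conditioned on, so the path is blocked at beta.
Path 3: kappa → rho → gamma ← lam → sigma → theta
  rho is a chain here and rho is conditioned on, so the path is blocked at rho.
Path 4: kappa → rho → sigma → theta
  rho is a chain here and rho is conditioned on, so the path is blocked at rho.
Path 5: kappa → sigma → theta
  sigma is a chain here and sigma is conditioned on, so the path is blocked at sigma.
Every path is blocked, so kappa and theta are d-separated given {beta, gamma, rho, sigma}.

Yes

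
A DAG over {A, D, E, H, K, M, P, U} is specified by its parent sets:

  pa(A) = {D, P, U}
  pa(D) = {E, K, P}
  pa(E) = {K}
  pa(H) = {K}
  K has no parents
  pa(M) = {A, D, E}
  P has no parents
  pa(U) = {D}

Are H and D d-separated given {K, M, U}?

There are 6 undirected paths between H and D; checking each against the conditioning set {K, M, U}:
  1. H ← K → D — K:fork[blocks] ⇒ blocked
  2. H ← K → E → D — K:fork[blocks]; E:chain[open] ⇒ blocked
  3. H ← K → E → M ← D — K:fork[blocks]; E:chain[open]; M:collider[open] ⇒ blocked
  4. H ← K → E → M ← A ← D — K:fork[blocks]; E:chain[open]; M:collider[open]; A:chain[open] ⇒ blocked
  5. H ← K → E → M ← A ← U ← D — K:fork[blocks]; E:chain[open]; M:collider[open]; A:chain[open]; U:chain[blocks] ⇒ blocked
  6. H ← K → E → M ← A ← P → D — K:fork[blocks]; E:chain[open]; M:collider[open]; A:chain[open]; P:fork[open] ⇒ blocked
Since every path is blocked, d-separation holds.

Yes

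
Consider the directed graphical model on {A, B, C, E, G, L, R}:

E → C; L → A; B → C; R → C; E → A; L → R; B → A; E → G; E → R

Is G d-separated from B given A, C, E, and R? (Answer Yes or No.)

Yes

6 paths connect G and B; each must be blocked for d-separation to hold:
Path 1: G ← E → R → C ← B
  E is a fork here and E is conditioned on, so the path is blocked at E.
Path 2: G ← E → R ← L → A ← B
  E is a fork here and E is conditioned on, so the path is blocked at E.
Path 3: G ← E → C ← R ← L → A ← B
  E is a fork here and E is conditioned on, so the path is blocked at E.
Path 4: G ← E → C ← B
  E is a fork here and E is conditioned on, so the path is blocked at E.
Path 5: G ← E → A ← L → R → C ← B
  E is a fork here and E is conditioned on, so the path is blocked at E.
Path 6: G ← E → A ← B
  E is a fork here and E is conditioned on, so the path is blocked at E.
Every path is blocked, so G and B are d-separated given {A, C, E, R}.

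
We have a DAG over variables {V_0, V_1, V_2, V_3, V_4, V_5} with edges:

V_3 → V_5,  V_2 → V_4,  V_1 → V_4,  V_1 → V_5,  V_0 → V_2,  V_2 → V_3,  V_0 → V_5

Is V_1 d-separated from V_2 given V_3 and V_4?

Enumerating the 3 paths from V_1 to V_2 and testing each for blocking by {V_3, V_4}:
Path 1: V_1 → V_5 ← V_0 → V_2
  V_5 is a collider here and neither V_5 nor any of its descendants is conditioned on, so the collider stays closed — the path is blocked at V_5.
Path 2: V_1 → V_5 ← V_3 ← V_2
  V_5 is a collider here and neither V_5 nor any of its descendants is conditioned on, so the collider stays closed — the path is blocked at V_5.
Path 3: V_1 → V_4 ← V_2
  V_4 is a collider and V_4 is conditioned on, which opens it — no node blocks this path, so it is active.
At least one path is unblocked, so d-separation fails.

No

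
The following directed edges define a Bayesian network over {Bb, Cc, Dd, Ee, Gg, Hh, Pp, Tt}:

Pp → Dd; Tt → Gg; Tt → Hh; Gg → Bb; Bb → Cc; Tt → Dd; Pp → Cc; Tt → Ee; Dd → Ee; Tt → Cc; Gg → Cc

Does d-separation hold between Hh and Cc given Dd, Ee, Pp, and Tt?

Yes — Hh and Cc are d-separated given {Dd, Ee, Pp, Tt}.

Enumerating the 5 paths from Hh to Cc and testing each for blocking by {Dd, Ee, Pp, Tt}:
  1. Hh ← Tt → Ee ← Dd ← Pp → Cc — Tt:fork[blocks]; Ee:collider[open]; Dd:chain[blocks]; Pp:fork[blocks] ⇒ blocked
  2. Hh ← Tt → Dd ← Pp → Cc — Tt:fork[blocks]; Dd:collider[open]; Pp:fork[blocks] ⇒ blocked
  3. Hh ← Tt → Gg → Bb → Cc — Tt:fork[blocks]; Gg:chain[open]; Bb:chain[open] ⇒ blocked
  4. Hh ← Tt → Gg → Cc — Tt:fork[blocks]; Gg:chain[open] ⇒ blocked
  5. Hh ← Tt → Cc — Tt:fork[blocks] ⇒ blocked
Every path is blocked, so Hh and Cc are d-separated given {Dd, Ee, Pp, Tt}.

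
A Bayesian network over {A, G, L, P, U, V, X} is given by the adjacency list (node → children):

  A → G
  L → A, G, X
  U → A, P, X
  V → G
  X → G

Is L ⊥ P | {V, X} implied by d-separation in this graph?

6 paths connect L and P; each must be blocked for d-separation to hold:
Path 1: L → A ← U → P
  A is a collider here and neither A nor any of its descendants is conditioned on, so the collider stays closed — the path is blocked at A.
Path 2: L → A → G ← X ← U → P
  G is a collider here and neither G nor any of its descendants is conditioned on, so the collider stays closed — the path is blocked at G.
Path 3: L → X ← U → P
  X is a collider and X is conditioned on, which opens it; U is a fork and U is not conditioned on — no node blocks this path, so it is active.
Path 4: L → X → G ← A ← U → P
  X is a chain here and X is conditioned on, so the path is blocked at X.
Path 5: L → G ← A ← U → P
  G is a collider here and neither G nor any of its descendants is conditioned on, so the collider stays closed — the path is blocked at G.
Path 6: L → G ← X ← U → P
  G is a collider here and neither G nor any of its descendants is conditioned on, so the collider stays closed — the path is blocked at G.
Since the path L → X ← U → P is active, L and P are not d-separated given {V, X}.

No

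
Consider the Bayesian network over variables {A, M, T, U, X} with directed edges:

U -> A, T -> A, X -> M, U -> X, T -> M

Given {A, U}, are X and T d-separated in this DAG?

Yes

Enumerating the 2 paths from X to T and testing each for blocking by {A, U}:
Path 1: X → M ← T
  M is a collider here and neither M nor any of its descendants is conditioned on, so the collider stays closed — the path is blocked at M.
Path 2: X ← U → A ← T
  U is a fork here and U is conditioned on, so the path is blocked at U.
Since every path is blocked, d-separation holds.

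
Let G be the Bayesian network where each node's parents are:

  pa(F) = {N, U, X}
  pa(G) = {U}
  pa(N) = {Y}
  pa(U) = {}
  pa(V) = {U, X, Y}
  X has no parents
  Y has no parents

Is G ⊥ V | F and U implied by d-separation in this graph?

Yes

There are 3 undirected paths between G and V; checking each against the conditioning set {F, U}:
Path 1: G ← U → V
  U is a fork here and U is conditioned on, so the path is blocked at U.
Path 2: G ← U → F ← X → V
  U is a fork here and U is conditioned on, so the path is blocked at U.
Path 3: G ← U → F ← N ← Y → V
  U is a fork here and U is conditioned on, so the path is blocked at U.
Since every path is blocked, d-separation holds.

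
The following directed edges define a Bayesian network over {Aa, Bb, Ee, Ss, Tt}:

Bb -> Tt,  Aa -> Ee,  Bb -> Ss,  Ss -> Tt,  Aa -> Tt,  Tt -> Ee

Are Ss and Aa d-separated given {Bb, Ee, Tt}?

4 paths connect Ss and Aa; each must be blocked for d-separation to hold:
Path 1: Ss ← Bb → Tt → Ee ← Aa
  Bb is a fork here and Bb is conditioned on, so the path is blocked at Bb.
Path 2: Ss ← Bb → Tt ← Aa
  Bb is a fork here and Bb is conditioned on, so the path is blocked at Bb.
Path 3: Ss → Tt → Ee ← Aa
  Tt is a chain here and Tt is conditioned on, so the path is blocked at Tt.
Path 4: Ss → Tt ← Aa
  Tt is a collider and Tt is conditioned on, which opens it — no node blocks this path, so it is active.
At least one path is unblocked, so d-separation fails.

No — Ss and Aa are not d-separated given {Bb, Ee, Tt}.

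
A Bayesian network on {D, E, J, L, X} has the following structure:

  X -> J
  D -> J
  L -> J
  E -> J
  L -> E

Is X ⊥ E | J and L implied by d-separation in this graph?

Enumerating the 2 paths from X to E and testing each for blocking by {J, L}:
Path 1: X → J ← L → E
  L is a fork here and L is conditioned on, so the path is blocked at L.
Path 2: X → J ← E
  J is a collider and J is conditioned on, which opens it — no node blocks this path, so it is active.
At least one path is unblocked, so d-separation fails.

No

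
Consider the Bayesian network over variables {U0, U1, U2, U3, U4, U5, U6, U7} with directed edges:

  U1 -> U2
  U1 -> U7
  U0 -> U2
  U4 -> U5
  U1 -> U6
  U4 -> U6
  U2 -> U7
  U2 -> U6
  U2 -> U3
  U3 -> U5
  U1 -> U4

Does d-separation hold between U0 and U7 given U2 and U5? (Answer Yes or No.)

No — U0 and U7 are not d-separated given {U2, U5}.

There are 6 undirected paths between U0 and U7; checking each against the conditioning set {U2, U5}:
Path 1: U0 → U2 → U7
  U2 is a chain here and U2 is conditioned on, so the path is blocked at U2.
Path 2: U0 → U2 ← U1 → U7
  U2 is a collider and U2 is conditioned on, which opens it; U1 is a fork and U1 is not conditioned on — no node blocks this path, so it is active.
Path 3: U0 → U2 → U6 ← U1 → U7
  U2 is a chain here and U2 is conditioned on, so the path is blocked at U2.
Path 4: U0 → U2 → U6 ← U4 ← U1 → U7
  U2 is a chain here and U2 is conditioned on, so the path is blocked at U2.
Path 5: U0 → U2 → U3 → U5 ← U4 ← U1 → U7
  U2 is a chain here and U2 is conditioned on, so the path is blocked at U2.
Path 6: U0 → U2 → U3 → U5 ← U4 → U6 ← U1 → U7
  U2 is a chain here and U2 is conditioned on, so the path is blocked at U2.
At least one path is unblocked, so d-separation fails.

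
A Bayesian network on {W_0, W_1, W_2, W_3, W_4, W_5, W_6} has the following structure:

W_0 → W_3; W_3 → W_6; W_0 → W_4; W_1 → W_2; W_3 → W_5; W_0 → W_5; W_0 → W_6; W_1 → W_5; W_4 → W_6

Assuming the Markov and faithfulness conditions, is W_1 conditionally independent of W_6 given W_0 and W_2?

6 paths connect W_1 and W_6; each must be blocked for d-separation to hold:
  1. W_1 → W_5 ← W_3 → W_6 — W_5:collider[blocks]; W_3:fork[open] ⇒ blocked
  2. W_1 → W_5 ← W_3 ← W_0 → W_6 — W_5:collider[blocks]; W_3:chain[open]; W_0:fork[blocks] ⇒ blocked
  3. W_1 → W_5 ← W_3 ← W_0 → W_4 → W_6 — W_5:collider[blocks]; W_3:chain[open]; W_0:fork[blocks]; W_4:chain[open] ⇒ blocked
  4. W_1 → W_5 ← W_0 → W_3 → W_6 — W_5:collider[blocks]; W_0:fork[blocks]; W_3:chain[open] ⇒ blocked
  5. W_1 → W_5 ← W_0 → W_6 — W_5:collider[blocks]; W_0:fork[blocks] ⇒ blocked
  6. W_1 → W_5 ← W_0 → W_4 → W_6 — W_5:collider[blocks]; W_0:fork[blocks]; W_4:chain[open] ⇒ blocked
Every path is blocked, so W_1 and W_6 are d-separated given {W_0, W_2}.

Yes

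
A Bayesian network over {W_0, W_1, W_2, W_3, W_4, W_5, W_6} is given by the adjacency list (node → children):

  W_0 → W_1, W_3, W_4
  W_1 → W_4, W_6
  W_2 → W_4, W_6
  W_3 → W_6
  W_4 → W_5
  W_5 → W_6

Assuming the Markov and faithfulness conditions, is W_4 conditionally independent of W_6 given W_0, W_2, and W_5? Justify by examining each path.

Enumerating the 6 paths from W_4 to W_6 and testing each for blocking by {W_0, W_2, W_5}:
  1. W_4 ← W_2 → W_6 — W_2:fork[blocks] ⇒ blocked
  2. W_4 → W_5 → W_6 — W_5:chain[blocks] ⇒ blocked
  3. W_4 ← W_1 → W_6 — W_1:fork[open] ⇒ active
  4. W_4 ← W_1 ← W_0 → W_3 → W_6 — W_1:chain[open]; W_0:fork[blocks]; W_3:chain[open] ⇒ blocked
  5. W_4 ← W_0 → W_3 → W_6 — W_0:fork[blocks]; W_3:chain[open] ⇒ blocked
  6. W_4 ← W_0 → W_1 → W_6 — W_0:fork[blocks]; W_1:chain[open] ⇒ blocked
Because an active path exists, W_4 and W_6 are not d-separated.

No — W_4 and W_6 are not d-separated given {W_0, W_2, W_5}.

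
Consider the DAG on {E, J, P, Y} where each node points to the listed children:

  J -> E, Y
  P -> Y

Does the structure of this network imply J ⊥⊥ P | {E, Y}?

There is one path between J and P:
Path 1: J → Y ← P
  Y is a collider and Y is conditioned on, which opens it — no node blocks this path, so it is active.
Because an active path exists, J and P are not d-separated.

No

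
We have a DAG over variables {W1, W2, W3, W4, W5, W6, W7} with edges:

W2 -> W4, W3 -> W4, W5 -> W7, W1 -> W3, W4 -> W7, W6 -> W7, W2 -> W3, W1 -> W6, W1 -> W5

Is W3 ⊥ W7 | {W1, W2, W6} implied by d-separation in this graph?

There are 4 undirected paths between W3 and W7; checking each against the conditioning set {W1, W2, W6}:
  1. W3 → W4 → W7 — W4:chain[open] ⇒ active
  2. W3 ← W2 → W4 → W7 — W2:fork[blocks]; W4:chain[open] ⇒ blocked
  3. W3 ← W1 → W6 → W7 — W1:fork[blocks]; W6:chain[blocks] ⇒ blocked
  4. W3 ← W1 → W5 → W7 — W1:fork[blocks]; W5:chain[open] ⇒ blocked
Since the path W3 → W4 → W7 is active, W3 and W7 are not d-separated given {W1, W2, W6}.

No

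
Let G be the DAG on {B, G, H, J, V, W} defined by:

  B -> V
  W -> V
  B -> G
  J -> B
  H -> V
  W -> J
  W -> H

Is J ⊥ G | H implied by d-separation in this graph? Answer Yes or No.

No

We examine all 3 paths between J and G:
  1. J → B → G — B:chain[open] ⇒ active
  2. J ← W → H → V ← B → G — W:fork[open]; H:chain[blocks]; V:collider[blocks]; B:fork[open] ⇒ blocked
  3. J ← W → V ← B → G — W:fork[open]; V:collider[blocks]; B:fork[open] ⇒ blocked
Because an active path exists, J and G are not d-separated.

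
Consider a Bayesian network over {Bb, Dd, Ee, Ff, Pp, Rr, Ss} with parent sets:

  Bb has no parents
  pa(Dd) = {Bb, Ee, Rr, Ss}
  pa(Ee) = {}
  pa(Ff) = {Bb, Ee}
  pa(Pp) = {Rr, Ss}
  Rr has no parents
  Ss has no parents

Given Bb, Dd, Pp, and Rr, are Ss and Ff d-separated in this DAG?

We examine all 4 paths between Ss and Ff:
Path 1: Ss → Pp ← Rr → Dd ← Ee → Ff
  Rr is a fork here and Rr is conditioned on, so the path is blocked at Rr.
Path 2: Ss → Pp ← Rr → Dd ← Bb → Ff
  Rr is a fork here and Rr is conditioned on, so the path is blocked at Rr.
Path 3: Ss → Dd ← Ee → Ff
  Dd is a collider and Dd is conditioned on, which opens it; Ee is a fork and Ee is not conditioned on — no node blocks this path, so it is active.
Path 4: Ss → Dd ← Bb → Ff
  Bb is a fork here and Bb is conditioned on, so the path is blocked at Bb.
At least one path is unblocked, so d-separation fails.

No — Ss and Ff are not d-separated given {Bb, Dd, Pp, Rr}.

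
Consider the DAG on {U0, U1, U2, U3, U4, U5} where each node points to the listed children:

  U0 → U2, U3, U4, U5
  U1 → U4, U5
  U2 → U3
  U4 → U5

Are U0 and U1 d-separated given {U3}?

4 paths connect U0 and U1; each must be blocked for d-separation to hold:
Path 1: U0 → U5 ← U4 ← U1
  U5 is a collider here and neither U5 nor any of its descendants is conditioned on, so the collider stays closed — the path is blocked at U5.
Path 2: U0 → U5 ← U1
  U5 is a collider here and neither U5 nor any of its descendants is conditioned on, so the collider stays closed — the path is blocked at U5.
Path 3: U0 → U4 → U5 ← U1
  U5 is a collider here and neither U5 nor any of its descendants is conditioned on, so the collider stays closed — the path is blocked at U5.
Path 4: U0 → U4 ← U1
  U4 is a collider here and neither U4 nor any of its descendants is conditioned on, so the collider stays closed — the path is blocked at U4.
Since every path is blocked, d-separation holds.

Yes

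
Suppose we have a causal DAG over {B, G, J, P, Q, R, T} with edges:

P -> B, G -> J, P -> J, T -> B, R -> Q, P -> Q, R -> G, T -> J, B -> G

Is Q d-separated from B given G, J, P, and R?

Yes — Q and B are d-separated given {G, J, P, R}.

There are 6 undirected paths between Q and B; checking each against the conditioning set {G, J, P, R}:
  1. Q ← P → B — P:fork[blocks] ⇒ blocked
  2. Q ← P → J ← T → B — P:fork[blocks]; J:collider[open]; T:fork[open] ⇒ blocked
  3. Q ← P → J ← G ← B — P:fork[blocks]; J:collider[open]; G:chain[blocks] ⇒ blocked
  4. Q ← R → G ← B — R:fork[blocks]; G:collider[open] ⇒ blocked
  5. Q ← R → G → J ← P → B — R:fork[blocks]; G:chain[blocks]; J:collider[open]; P:fork[blocks] ⇒ blocked
  6. Q ← R → G → J ← T → B — R:fork[blocks]; G:chain[blocks]; J:collider[open]; T:fork[open] ⇒ blocked
Since every path is blocked, d-separation holds.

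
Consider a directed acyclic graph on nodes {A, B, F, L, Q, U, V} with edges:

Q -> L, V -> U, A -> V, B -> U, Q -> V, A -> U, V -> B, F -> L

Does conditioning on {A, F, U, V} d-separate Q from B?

Yes

Enumerating the 3 paths from Q to B and testing each for blocking by {A, F, U, V}:
Path 1: Q → V → U ← B
  V is a chain here and V is conditioned on, so the path is blocked at V.
Path 2: Q → V ← A → U ← B
  A is a fork here and A is conditioned on, so the path is blocked at A.
Path 3: Q → V → B
  V is a chain here and V is conditioned on, so the path is blocked at V.
Every path is blocked, so Q and B are d-separated given {A, F, U, V}.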